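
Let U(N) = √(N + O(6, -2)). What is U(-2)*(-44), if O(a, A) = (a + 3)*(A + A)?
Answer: -44*I*√38 ≈ -271.23*I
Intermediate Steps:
O(a, A) = 2*A*(3 + a) (O(a, A) = (3 + a)*(2*A) = 2*A*(3 + a))
U(N) = √(-36 + N) (U(N) = √(N + 2*(-2)*(3 + 6)) = √(N + 2*(-2)*9) = √(N - 36) = √(-36 + N))
U(-2)*(-44) = √(-36 - 2)*(-44) = √(-38)*(-44) = (I*√38)*(-44) = -44*I*√38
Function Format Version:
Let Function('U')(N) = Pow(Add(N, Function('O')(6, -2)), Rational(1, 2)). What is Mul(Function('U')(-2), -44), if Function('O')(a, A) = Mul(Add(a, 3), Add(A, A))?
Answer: Mul(-44, I, Pow(38, Rational(1, 2))) ≈ Mul(-271.23, I)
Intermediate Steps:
Function('O')(a, A) = Mul(2, A, Add(3, a)) (Function('O')(a, A) = Mul(Add(3, a), Mul(2, A)) = Mul(2, A, Add(3, a)))
Function('U')(N) = Pow(Add(-36, N), Rational(1, 2)) (Function('U')(N) = Pow(Add(N, Mul(2, -2, Add(3, 6))), Rational(1, 2)) = Pow(Add(N, Mul(2, -2, 9)), Rational(1, 2)) = Pow(Add(N, -36), Rational(1, 2)) = Pow(Add(-36, N), Rational(1, 2)))
Mul(Function('U')(-2), -44) = Mul(Pow(Add(-36, -2), Rational(1, 2)), -44) = Mul(Pow(-38, Rational(1, 2)), -44) = Mul(Mul(I, Pow(38, Rational(1, 2))), -44) = Mul(-44, I, Pow(38, Rational(1, 2)))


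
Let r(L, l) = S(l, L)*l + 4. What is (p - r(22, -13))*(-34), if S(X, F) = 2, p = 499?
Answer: -17714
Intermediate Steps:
r(L, l) = 4 + 2*l (r(L, l) = 2*l + 4 = 4 + 2*l)
(p - r(22, -13))*(-34) = (499 - (4 + 2*(-13)))*(-34) = (499 - (4 - 26))*(-34) = (499 - 1*(-22))*(-34) = (499 + 22)*(-34) = 521*(-34) = -17714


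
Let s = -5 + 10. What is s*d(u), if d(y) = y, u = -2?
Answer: -10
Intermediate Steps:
s = 5
s*d(u) = 5*(-2) = -10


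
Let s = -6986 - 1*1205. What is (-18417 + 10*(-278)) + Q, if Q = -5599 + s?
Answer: -34987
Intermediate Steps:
s = -8191 (s = -6986 - 1205 = -8191)
Q = -13790 (Q = -5599 - 8191 = -13790)
(-18417 + 10*(-278)) + Q = (-18417 + 10*(-278)) - 13790 = (-18417 - 2780) - 13790 = -21197 - 13790 = -34987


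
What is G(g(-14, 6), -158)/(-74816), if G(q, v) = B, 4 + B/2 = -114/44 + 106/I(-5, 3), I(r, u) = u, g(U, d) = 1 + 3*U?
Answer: -271/352704 ≈ -0.00076835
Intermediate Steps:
B = 1897/33 (B = -8 + 2*(-114/44 + 106/3) = -8 + 2*(-114*1/44 + 106*(⅓)) = -8 + 2*(-57/22 + 106/3) = -8 + 2*(2161/66) = -8 + 2161/33 = 1897/33 ≈ 57.485)
G(q, v) = 1897/33
G(g(-14, 6), -158)/(-74816) = (1897/33)/(-74816) = (1897/33)*(-1/74816) = -271/352704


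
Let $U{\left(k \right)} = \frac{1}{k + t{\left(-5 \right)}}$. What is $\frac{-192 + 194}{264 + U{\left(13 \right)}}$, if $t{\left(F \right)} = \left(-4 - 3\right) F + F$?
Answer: $\frac{86}{11353} \approx 0.0075751$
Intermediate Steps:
$t{\left(F \right)} = - 6 F$ ($t{\left(F \right)} = \left(-4 - 3\right) F + F = - 7 F + F = - 6 F$)
$U{\left(k \right)} = \frac{1}{30 + k}$ ($U{\left(k \right)} = \frac{1}{k - -30} = \frac{1}{k + 30} = \frac{1}{30 + k}$)
$\frac{-192 + 194}{264 + U{\left(13 \right)}} = \frac{-192 + 194}{264 + \frac{1}{30 + 13}} = \frac{2}{264 + \frac{1}{43}} = \frac{2}{\frac{11353}{43}} = 2 \cdot \frac{43}{11353} = \frac{86}{11353}$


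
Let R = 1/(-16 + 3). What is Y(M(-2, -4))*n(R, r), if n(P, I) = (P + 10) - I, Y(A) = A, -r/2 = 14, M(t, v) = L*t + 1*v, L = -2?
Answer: 0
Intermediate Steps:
M(t, v) = v - 2*t (M(t, v) = -2*t + 1*v = -2*t + v = v - 2*t)
r = -28 (r = -2*14 = -28)
R = -1/13 (R = 1/(-13) = -1/13 ≈ -0.076923)
n(P, I) = 10 + P - I (n(P, I) = (10 + P) - I = 10 + P - I)
Y(M(-2, -4))*n(R, r) = (-4 - 2*(-2))*(10 - 1/13 - 1*(-28)) = (-4 + 4)*(10 - 1/13 + 28) = 0*(493/13) = 0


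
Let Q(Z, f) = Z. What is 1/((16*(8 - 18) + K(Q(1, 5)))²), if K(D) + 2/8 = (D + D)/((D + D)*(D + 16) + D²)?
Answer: 19600/502970329 ≈ 3.8969e-5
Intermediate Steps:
K(D) = -¼ + 2*D/(D² + 2*D*(16 + D)) (K(D) = -¼ + (D + D)/((D + D)*(D + 16) + D²) = -¼ + (2*D)/((2*D)*(16 + D) + D²) = -¼ + (2*D)/(2*D*(16 + D) + D²) = -¼ + (2*D)/(D² + 2*D*(16 + D)) = -¼ + 2*D/(D² + 2*D*(16 + D)))
1/((16*(8 - 18) + K(Q(1, 5)))²) = 1/((16*(8 - 18) + 3*(-8 - 1*1)/(4*(32 + 3*1)))²) = 1/((16*(-10) + 3*(-8 - 1)/(4*(32 + 3)))²) = 1/((-160 + (¾)*(-9)/35)²) = 1/((-160 + (¾)*(1/35)*(-9))²) = 1/((-160 - 27/140)²) = 1/((-22427/140)²) = 1/(502970329/19600) = 19600/502970329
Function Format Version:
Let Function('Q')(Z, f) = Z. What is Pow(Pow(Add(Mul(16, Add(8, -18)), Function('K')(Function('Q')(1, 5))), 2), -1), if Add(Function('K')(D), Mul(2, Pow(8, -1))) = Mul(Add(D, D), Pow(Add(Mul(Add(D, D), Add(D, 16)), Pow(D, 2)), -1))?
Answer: Rational(19600, 502970329) ≈ 3.8969e-5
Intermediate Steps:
Function('K')(D) = Add(Rational(-1, 4), Mul(2, D, Pow(Add(Pow(D, 2), Mul(2, D, Add(16, D))), -1))) (Function('K')(D) = Add(Rational(-1, 4), Mul(Add(D, D), Pow(Add(Mul(Add(D, D), Add(D, 16)), Pow(D, 2)), -1))) = Add(Rational(-1, 4), Mul(Mul(2, D), Pow(Add(Mul(Mul(2, D), Add(16, D)), Pow(D, 2)), -1))) = Add(Rational(-1, 4), Mul(Mul(2, D), Pow(Add(Mul(2, D, Add(16, D)), Pow(D, 2)), -1))) = Add(Rational(-1, 4), Mul(Mul(2, D), Pow(Add(Pow(D, 2), Mul(2, D, Add(16, D))), -1))) = Add(Rational(-1, 4), Mul(2, D, Pow(Add(Pow(D, 2), Mul(2, D, Add(16, D))), -1))))
Pow(Pow(Add(Mul(16, Add(8, -18)), Function('K')(Function('Q')(1, 5))), 2), -1) = Pow(Pow(Add(Mul(16, Add(8, -18)), Mul(Rational(3, 4), Pow(Add(32, Mul(3, 1)), -1), Add(-8, Mul(-1, 1)))), 2), -1) = Pow(Pow(Add(Mul(16, -10), Mul(Rational(3, 4), Pow(Add(32, 3), -1), Add(-8, -1))), 2), -1) = Pow(Pow(Add(-160, Mul(Rational(3, 4), Pow(35, -1), -9)), 2), -1) = Pow(Pow(Add(-160, Mul(Rational(3, 4), Rational(1, 35), -9)), 2), -1) = Pow(Pow(Add(-160, Rational(-27, 140)), 2), -1) = Pow(Pow(Rational(-22427, 140), 2), -1) = Pow(Rational(502970329, 19600), -1) = Rational(19600, 502970329)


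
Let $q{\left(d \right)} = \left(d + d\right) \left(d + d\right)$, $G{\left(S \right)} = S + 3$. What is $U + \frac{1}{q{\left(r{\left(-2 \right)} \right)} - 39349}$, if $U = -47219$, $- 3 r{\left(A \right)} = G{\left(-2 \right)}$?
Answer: $- \frac{16721995012}{354137} \approx -47219.0$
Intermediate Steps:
$G{\left(S \right)} = 3 + S$
$r{\left(A \right)} = - \frac{1}{3}$ ($r{\left(A \right)} = - \frac{3 - 2}{3} = \left(- \frac{1}{3}\right) 1 = - \frac{1}{3}$)
$q{\left(d \right)} = 4 d^{2}$ ($q{\left(d \right)} = 2 d 2 d = 4 d^{2}$)
$U + \frac{1}{q{\left(r{\left(-2 \right)} \right)} - 39349} = -47219 + \frac{1}{4 \left(- \frac{1}{3}\right)^{2} - 39349} = -47219 + \frac{1}{4 \cdot \frac{1}{9} - 39349} = -47219 + \frac{1}{\frac{4}{9} - 39349} = -47219 + \frac{1}{- \frac{354137}{9}} = -47219 - \frac{9}{354137} = - \frac{16721995012}{354137}$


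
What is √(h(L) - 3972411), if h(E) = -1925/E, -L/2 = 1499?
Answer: I*√35704040186494/2998 ≈ 1993.1*I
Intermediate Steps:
L = -2998 (L = -2*1499 = -2998)
√(h(L) - 3972411) = √(-1925/(-2998) - 3972411) = √(-1925*(-1/2998) - 3972411) = √(1925/2998 - 3972411) = √(-11909286253/2998) = I*√35704040186494/2998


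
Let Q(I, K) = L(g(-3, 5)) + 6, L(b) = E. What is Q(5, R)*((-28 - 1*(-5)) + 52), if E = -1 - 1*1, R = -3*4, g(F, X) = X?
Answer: 116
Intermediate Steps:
R = -12
E = -2 (E = -1 - 1 = -2)
L(b) = -2
Q(I, K) = 4 (Q(I, K) = -2 + 6 = 4)
Q(5, R)*((-28 - 1*(-5)) + 52) = 4*((-28 - 1*(-5)) + 52) = 4*((-28 + 5) + 52) = 4*(-23 + 52) = 4*29 = 116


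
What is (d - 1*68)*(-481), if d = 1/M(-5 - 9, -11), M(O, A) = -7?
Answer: 229437/7 ≈ 32777.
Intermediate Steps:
d = -⅐ (d = 1/(-7) = -⅐ ≈ -0.14286)
(d - 1*68)*(-481) = (-⅐ - 1*68)*(-481) = (-⅐ - 68)*(-481) = -477/7*(-481) = 229437/7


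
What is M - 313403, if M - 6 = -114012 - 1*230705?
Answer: -658114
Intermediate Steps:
M = -344711 (M = 6 + (-114012 - 1*230705) = 6 + (-114012 - 230705) = 6 - 344717 = -344711)
M - 313403 = -344711 - 313403 = -658114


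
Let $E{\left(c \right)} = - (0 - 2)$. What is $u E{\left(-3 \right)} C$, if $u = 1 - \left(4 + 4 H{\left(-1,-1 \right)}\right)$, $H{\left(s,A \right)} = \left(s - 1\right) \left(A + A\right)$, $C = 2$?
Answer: $-76$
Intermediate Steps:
$E{\left(c \right)} = 2$ ($E{\left(c \right)} = \left(-1\right) \left(-2\right) = 2$)
$H{\left(s,A \right)} = 2 A \left(-1 + s\right)$ ($H{\left(s,A \right)} = \left(-1 + s\right) 2 A = 2 A \left(-1 + s\right)$)
$u = -19$ ($u = 1 - \left(4 + 4 \cdot 2 \left(-1\right) \left(-1 - 1\right)\right) = 1 - \left(4 + 4 \cdot 2 \left(-1\right) \left(-2\right)\right) = 1 - \left(4 + 4 \cdot 4\right) = 1 - \left(4 + 16\right) = 1 - 20 = -19$)
$u E{\left(-3 \right)} C = \left(-19\right) 2 \cdot 2 = \left(-38\right) 2 = -76$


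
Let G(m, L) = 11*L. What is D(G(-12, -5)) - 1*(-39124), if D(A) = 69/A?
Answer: 2151751/55 ≈ 39123.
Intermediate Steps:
D(G(-12, -5)) - 1*(-39124) = 69/((11*(-5))) - 1*(-39124) = 69/(-55) + 39124 = 69*(-1/55) + 39124 = -69/55 + 39124 = 2151751/55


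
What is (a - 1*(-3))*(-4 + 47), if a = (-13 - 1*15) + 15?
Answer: -430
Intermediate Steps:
a = -13 (a = (-13 - 15) + 15 = -28 + 15 = -13)
(a - 1*(-3))*(-4 + 47) = (-13 - 1*(-3))*(-4 + 47) = (-13 + 3)*43 = -10*43 = -430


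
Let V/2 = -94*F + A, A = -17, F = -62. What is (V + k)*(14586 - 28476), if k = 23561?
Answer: -488691870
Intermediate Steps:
V = 11622 (V = 2*(-94*(-62) - 17) = 2*(5828 - 17) = 2*5811 = 11622)
(V + k)*(14586 - 28476) = (11622 + 23561)*(14586 - 28476) = 35183*(-13890) = -488691870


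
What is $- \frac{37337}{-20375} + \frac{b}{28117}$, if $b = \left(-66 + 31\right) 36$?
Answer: $\frac{1024131929}{572883875} \approx 1.7877$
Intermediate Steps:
$b = -1260$ ($b = \left(-35\right) 36 = -1260$)
$- \frac{37337}{-20375} + \frac{b}{28117} = - \frac{37337}{-20375} - \frac{1260}{28117} = \left(-37337\right) \left(- \frac{1}{20375}\right) - \frac{1260}{28117} = \frac{37337}{20375} - \frac{1260}{28117} = \frac{1024131929}{572883875}$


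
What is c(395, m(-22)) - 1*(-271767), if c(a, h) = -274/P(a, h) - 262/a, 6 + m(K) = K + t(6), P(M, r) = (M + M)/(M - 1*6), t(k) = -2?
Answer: 21458882/79 ≈ 2.7163e+5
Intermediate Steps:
P(M, r) = 2*M/(-6 + M) (P(M, r) = (2*M)/(M - 6) = (2*M)/(-6 + M) = 2*M/(-6 + M))
m(K) = -8 + K (m(K) = -6 + (K - 2) = -6 + (-2 + K) = -8 + K)
c(a, h) = -262/a - 137*(-6 + a)/a (c(a, h) = -274*(-6 + a)/(2*a) - 262/a = -137*(-6 + a)/a - 262/a = -262/a - 137*(-6 + a)/a)
c(395, m(-22)) - 1*(-271767) = (-137 + 560/395) - 1*(-271767) = (-137 + 560*(1/395)) + 271767 = (-137 + 112/79) + 271767 = -10711/79 + 271767 = 21458882/79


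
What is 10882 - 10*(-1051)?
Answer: 21392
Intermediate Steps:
10882 - 10*(-1051) = 10882 + 10510 = 21392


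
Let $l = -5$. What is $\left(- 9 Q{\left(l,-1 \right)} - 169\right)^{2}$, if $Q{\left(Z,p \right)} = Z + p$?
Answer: $13225$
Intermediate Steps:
$\left(- 9 Q{\left(l,-1 \right)} - 169\right)^{2} = \left(- 9 \left(-5 - 1\right) - 169\right)^{2} = \left(\left(-9\right) \left(-6\right) - 169\right)^{2} = \left(54 - 169\right)^{2} = \left(-115\right)^{2} = 13225$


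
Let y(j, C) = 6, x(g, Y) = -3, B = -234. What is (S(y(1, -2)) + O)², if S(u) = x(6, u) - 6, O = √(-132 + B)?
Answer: (9 - I*√366)² ≈ -285.0 - 344.36*I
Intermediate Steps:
O = I*√366 (O = √(-132 - 234) = √(-366) = I*√366 ≈ 19.131*I)
S(u) = -9 (S(u) = -3 - 6 = -9)
(S(y(1, -2)) + O)² = (-9 + I*√366)²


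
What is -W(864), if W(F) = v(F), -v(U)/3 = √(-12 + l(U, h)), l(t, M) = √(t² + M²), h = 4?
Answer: 6*√(-3 + √46657) ≈ 87.568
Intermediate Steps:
l(t, M) = √(M² + t²)
v(U) = -3*√(-12 + √(16 + U²)) (v(U) = -3*√(-12 + √(4² + U²)) = -3*√(-12 + √(16 + U²)))
W(F) = -3*√(-12 + √(16 + F²))
-W(864) = -(-3)*√(-12 + √(16 + 864²)) = -(-3)*√(-12 + √(16 + 746496)) = -(-3)*√(-12 + √746512) = -(-3)*√(-12 + 4*√46657) = 3*√(-12 + 4*√46657)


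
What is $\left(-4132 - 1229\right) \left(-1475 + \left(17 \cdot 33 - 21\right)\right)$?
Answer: $5012535$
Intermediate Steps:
$\left(-4132 - 1229\right) \left(-1475 + \left(17 \cdot 33 - 21\right)\right) = - 5361 \left(-1475 + \left(561 - 21\right)\right) = - 5361 \left(-1475 + 540\right) = \left(-5361\right) \left(-935\right) = 5012535$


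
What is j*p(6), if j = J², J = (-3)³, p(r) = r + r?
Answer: 8748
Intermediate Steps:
p(r) = 2*r
J = -27
j = 729 (j = (-27)² = 729)
j*p(6) = 729*(2*6) = 729*12 = 8748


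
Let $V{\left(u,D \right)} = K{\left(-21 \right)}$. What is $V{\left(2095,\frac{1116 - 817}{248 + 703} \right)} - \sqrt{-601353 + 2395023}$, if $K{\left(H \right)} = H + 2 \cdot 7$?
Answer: $-7 - \sqrt{1793670} \approx -1346.3$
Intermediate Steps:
$K{\left(H \right)} = 14 + H$ ($K{\left(H \right)} = H + 14 = 14 + H$)
$V{\left(u,D \right)} = -7$ ($V{\left(u,D \right)} = 14 - 21 = -7$)
$V{\left(2095,\frac{1116 - 817}{248 + 703} \right)} - \sqrt{-601353 + 2395023} = -7 - \sqrt{-601353 + 2395023} = -7 - \sqrt{1793670}$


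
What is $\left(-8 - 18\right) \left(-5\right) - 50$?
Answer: $80$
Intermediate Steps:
$\left(-8 - 18\right) \left(-5\right) - 50 = \left(-26\right) \left(-5\right) - 50 = 130 - 50 = 80$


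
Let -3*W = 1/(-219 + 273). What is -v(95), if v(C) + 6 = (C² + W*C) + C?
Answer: -1476373/162 ≈ -9113.4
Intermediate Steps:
W = -1/162 (W = -1/(3*(-219 + 273)) = -⅓/54 = -⅓*1/54 = -1/162 ≈ -0.0061728)
v(C) = -6 + C² + 161*C/162 (v(C) = -6 + ((C² - C/162) + C) = -6 + (C² + 161*C/162) = -6 + C² + 161*C/162)
-v(95) = -(-6 + 95² + (161/162)*95) = -(-6 + 9025 + 15295/162) = -1*1476373/162 = -1476373/162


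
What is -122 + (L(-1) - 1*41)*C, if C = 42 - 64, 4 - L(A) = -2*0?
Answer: 692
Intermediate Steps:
L(A) = 4 (L(A) = 4 - (-2)*0 = 4 - 1*0 = 4 + 0 = 4)
C = -22
-122 + (L(-1) - 1*41)*C = -122 + (4 - 1*41)*(-22) = -122 + (4 - 41)*(-22) = -122 - 37*(-22) = -122 + 814 = 692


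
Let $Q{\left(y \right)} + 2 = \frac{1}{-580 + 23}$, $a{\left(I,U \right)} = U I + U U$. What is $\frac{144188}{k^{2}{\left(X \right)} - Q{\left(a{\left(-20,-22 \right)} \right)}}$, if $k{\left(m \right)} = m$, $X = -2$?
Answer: $\frac{80312716}{3343} \approx 24024.0$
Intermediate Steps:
$a{\left(I,U \right)} = U^{2} + I U$ ($a{\left(I,U \right)} = I U + U^{2} = U^{2} + I U$)
$Q{\left(y \right)} = - \frac{1115}{557}$ ($Q{\left(y \right)} = -2 + \frac{1}{-580 + 23} = -2 + \frac{1}{-557} = -2 - \frac{1}{557} = - \frac{1115}{557}$)
$\frac{144188}{k^{2}{\left(X \right)} - Q{\left(a{\left(-20,-22 \right)} \right)}} = \frac{144188}{\left(-2\right)^{2} - - \frac{1115}{557}} = \frac{144188}{4 + \frac{1115}{557}} = \frac{144188}{\frac{3343}{557}} = 144188 \cdot \frac{557}{3343} = \frac{80312716}{3343}$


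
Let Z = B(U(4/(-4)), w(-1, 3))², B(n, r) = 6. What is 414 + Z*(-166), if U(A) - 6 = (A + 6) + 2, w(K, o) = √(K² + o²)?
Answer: -5562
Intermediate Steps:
U(A) = 14 + A (U(A) = 6 + ((A + 6) + 2) = 6 + ((6 + A) + 2) = 6 + (8 + A) = 14 + A)
Z = 36 (Z = 6² = 36)
414 + Z*(-166) = 414 + 36*(-166) = 414 - 5976 = -5562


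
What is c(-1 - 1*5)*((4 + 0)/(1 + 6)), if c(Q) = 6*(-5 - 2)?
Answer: -24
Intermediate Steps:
c(Q) = -42 (c(Q) = 6*(-7) = -42)
c(-1 - 1*5)*((4 + 0)/(1 + 6)) = -42*(4 + 0)/(1 + 6) = -168/7 = -42*4/7 = -24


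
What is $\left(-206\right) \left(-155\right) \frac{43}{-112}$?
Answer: $- \frac{686495}{56} \approx -12259.0$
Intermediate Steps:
$\left(-206\right) \left(-155\right) \frac{43}{-112} = 31930 \cdot 43 \left(- \frac{1}{112}\right) = 31930 \left(- \frac{43}{112}\right) = - \frac{686495}{56}$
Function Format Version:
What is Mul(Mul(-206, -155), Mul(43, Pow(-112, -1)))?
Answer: Rational(-686495, 56) ≈ -12259.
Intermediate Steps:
Mul(Mul(-206, -155), Mul(43, Pow(-112, -1))) = Mul(31930, Mul(43, Rational(-1, 112))) = Mul(31930, Rational(-43, 112)) = Rational(-686495, 56)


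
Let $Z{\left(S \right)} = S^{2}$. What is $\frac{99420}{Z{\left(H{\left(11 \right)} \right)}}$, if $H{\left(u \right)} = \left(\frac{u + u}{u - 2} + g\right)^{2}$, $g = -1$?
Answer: $\frac{652294620}{28561} \approx 22839.0$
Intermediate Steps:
$H{\left(u \right)} = \left(-1 + \frac{2 u}{-2 + u}\right)^{2}$ ($H{\left(u \right)} = \left(\frac{u + u}{u - 2} - 1\right)^{2} = \left(\frac{2 u}{-2 + u} - 1\right)^{2} = \left(-1 + \frac{2 u}{-2 + u}\right)^{2}$)
$\frac{99420}{Z{\left(H{\left(11 \right)} \right)}} = \frac{99420}{\left(\frac{\left(2 + 11\right)^{2}}{\left(-2 + 11\right)^{2}}\right)^{2}} = \frac{99420}{\left(\frac{13^{2}}{81}\right)^{2}} = \frac{99420}{\left(\frac{1}{81} \cdot 169\right)^{2}} = \frac{99420}{\left(\frac{169}{81}\right)^{2}} = \frac{99420}{\frac{28561}{6561}} = 99420 \cdot \frac{6561}{28561} = \frac{652294620}{28561}$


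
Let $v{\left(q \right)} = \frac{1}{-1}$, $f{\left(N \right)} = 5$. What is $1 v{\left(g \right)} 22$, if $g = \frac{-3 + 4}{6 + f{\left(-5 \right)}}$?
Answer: $-22$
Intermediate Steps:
$g = \frac{1}{11}$ ($g = \frac{-3 + 4}{6 + 5} = 1 \cdot \frac{1}{11} = \frac{1}{11} \approx 0.090909$)
$v{\left(q \right)} = -1$
$1 v{\left(g \right)} 22 = 1 \left(-1\right) 22 = \left(-1\right) 22 = -22$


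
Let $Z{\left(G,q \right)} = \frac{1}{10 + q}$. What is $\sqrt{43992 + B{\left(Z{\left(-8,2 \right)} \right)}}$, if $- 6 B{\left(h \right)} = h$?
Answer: $\frac{\sqrt{6334846}}{12} \approx 209.74$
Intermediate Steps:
$B{\left(h \right)} = - \frac{h}{6}$
$\sqrt{43992 + B{\left(Z{\left(-8,2 \right)} \right)}} = \sqrt{43992 - \frac{1}{6 \left(10 + 2\right)}} = \sqrt{43992 - \frac{1}{6 \cdot 12}} = \sqrt{43992 - \frac{1}{72}} = \sqrt{\frac{3167423}{72}} = \frac{\sqrt{6334846}}{12}$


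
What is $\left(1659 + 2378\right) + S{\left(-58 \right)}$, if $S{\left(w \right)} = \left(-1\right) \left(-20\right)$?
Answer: $4057$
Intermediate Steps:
$S{\left(w \right)} = 20$
$\left(1659 + 2378\right) + S{\left(-58 \right)} = \left(1659 + 2378\right) + 20 = 4037 + 20 = 4057$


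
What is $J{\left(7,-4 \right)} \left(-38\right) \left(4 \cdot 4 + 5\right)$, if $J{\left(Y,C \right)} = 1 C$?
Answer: $3192$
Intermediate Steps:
$J{\left(Y,C \right)} = C$
$J{\left(7,-4 \right)} \left(-38\right) \left(4 \cdot 4 + 5\right) = \left(-4\right) \left(-38\right) \left(4 \cdot 4 + 5\right) = 152 \left(16 + 5\right) = 152 \cdot 21 = 3192$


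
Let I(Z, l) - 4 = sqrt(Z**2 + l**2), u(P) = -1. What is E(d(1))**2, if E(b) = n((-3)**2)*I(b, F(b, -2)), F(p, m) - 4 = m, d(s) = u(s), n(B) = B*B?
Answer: 137781 + 52488*sqrt(5) ≈ 2.5515e+5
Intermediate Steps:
n(B) = B**2
d(s) = -1
F(p, m) = 4 + m
I(Z, l) = 4 + sqrt(Z**2 + l**2)
E(b) = 324 + 81*sqrt(4 + b**2) (E(b) = ((-3)**2)**2*(4 + sqrt(b**2 + (4 - 2)**2)) = 9**2*(4 + sqrt(b**2 + 2**2)) = 81*(4 + sqrt(b**2 + 4)) = 81*(4 + sqrt(4 + b**2)) = 324 + 81*sqrt(4 + b**2))
E(d(1))**2 = (324 + 81*sqrt(4 + (-1)**2))**2 = (324 + 81*sqrt(4 + 1))**2 = (324 + 81*sqrt(5))**2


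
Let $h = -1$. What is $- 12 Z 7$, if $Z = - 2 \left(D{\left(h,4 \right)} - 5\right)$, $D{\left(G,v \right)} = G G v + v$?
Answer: $504$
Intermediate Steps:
$D{\left(G,v \right)} = v + v G^{2}$ ($D{\left(G,v \right)} = G^{2} v + v = v G^{2} + v = v + v G^{2}$)
$Z = -6$ ($Z = - 2 \left(4 \left(1 + \left(-1\right)^{2}\right) - 5\right) = - 2 \left(4 \left(1 + 1\right) - 5\right) = - 2 \left(4 \cdot 2 - 5\right) = - 2 \left(8 - 5\right) = \left(-2\right) 3 = -6$)
$- 12 Z 7 = \left(-12\right) \left(-6\right) 7 = 72 \cdot 7 = 504$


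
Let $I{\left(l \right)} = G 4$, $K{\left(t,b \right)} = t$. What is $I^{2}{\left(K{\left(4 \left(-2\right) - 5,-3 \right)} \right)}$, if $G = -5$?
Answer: $400$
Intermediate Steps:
$I{\left(l \right)} = -20$ ($I{\left(l \right)} = \left(-5\right) 4 = -20$)
$I^{2}{\left(K{\left(4 \left(-2\right) - 5,-3 \right)} \right)} = \left(-20\right)^{2} = 400$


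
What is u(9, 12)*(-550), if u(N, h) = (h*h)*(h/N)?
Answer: -105600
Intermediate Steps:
u(N, h) = h**3/N (u(N, h) = h**2*(h/N) = h**3/N)
u(9, 12)*(-550) = (12**3/9)*(-550) = ((1/9)*1728)*(-550) = 192*(-550) = -105600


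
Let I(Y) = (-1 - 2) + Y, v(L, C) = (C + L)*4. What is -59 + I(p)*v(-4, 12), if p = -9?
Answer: -443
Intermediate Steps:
v(L, C) = 4*C + 4*L
I(Y) = -3 + Y
-59 + I(p)*v(-4, 12) = -59 + (-3 - 9)*(4*12 + 4*(-4)) = -59 - 12*(48 - 16) = -59 - 12*32 = -59 - 384 = -443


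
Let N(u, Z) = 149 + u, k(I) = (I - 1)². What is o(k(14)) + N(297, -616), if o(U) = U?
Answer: 615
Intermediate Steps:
k(I) = (-1 + I)²
o(k(14)) + N(297, -616) = (-1 + 14)² + (149 + 297) = 13² + 446 = 169 + 446 = 615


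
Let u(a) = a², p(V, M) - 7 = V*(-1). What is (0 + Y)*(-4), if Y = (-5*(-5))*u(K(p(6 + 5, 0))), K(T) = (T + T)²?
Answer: -409600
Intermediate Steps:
p(V, M) = 7 - V (p(V, M) = 7 + V*(-1) = 7 - V)
K(T) = 4*T² (K(T) = (2*T)² = 4*T²)
Y = 102400 (Y = (-5*(-5))*(4*(7 - (6 + 5))²)² = 25*(4*(7 - 1*11)²)² = 25*(4*(7 - 11)²)² = 25*(4*(-4)²)² = 25*(4*16)² = 25*64² = 25*4096 = 102400)
(0 + Y)*(-4) = (0 + 102400)*(-4) = 102400*(-4) = -409600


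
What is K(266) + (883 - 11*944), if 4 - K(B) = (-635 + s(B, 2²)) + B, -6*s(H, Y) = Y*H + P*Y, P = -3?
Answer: -26858/3 ≈ -8952.7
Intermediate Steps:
s(H, Y) = Y/2 - H*Y/6 (s(H, Y) = -(Y*H - 3*Y)/6 = -(H*Y - 3*Y)/6 = -(-3*Y + H*Y)/6 = Y/2 - H*Y/6)
K(B) = 637 - B/3 (K(B) = 4 - ((-635 + (⅙)*2²*(3 - B)) + B) = 4 - ((-635 + (⅙)*4*(3 - B)) + B) = 4 - ((-635 + (2 - 2*B/3)) + B) = 4 - ((-633 - 2*B/3) + B) = 4 - (-633 + B/3) = 4 + (633 - B/3) = 637 - B/3)
K(266) + (883 - 11*944) = (637 - ⅓*266) + (883 - 11*944) = (637 - 266/3) + (883 - 10384) = 1645/3 - 9501 = -26858/3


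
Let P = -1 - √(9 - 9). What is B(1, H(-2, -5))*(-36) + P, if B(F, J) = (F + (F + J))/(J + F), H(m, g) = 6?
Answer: -295/7 ≈ -42.143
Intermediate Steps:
P = -1 (P = -1 - √0 = -1 - 1*0 = -1 + 0 = -1)
B(F, J) = (J + 2*F)/(F + J)
B(1, H(-2, -5))*(-36) + P = ((6 + 2*1)/(1 + 6))*(-36) - 1 = ((6 + 2)/7)*(-36) - 1 = ((⅐)*8)*(-36) - 1 = (8/7)*(-36) - 1 = -288/7 - 1 = -295/7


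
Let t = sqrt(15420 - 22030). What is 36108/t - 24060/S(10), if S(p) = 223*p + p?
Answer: -1203/112 - 18054*I*sqrt(6610)/3305 ≈ -10.741 - 444.12*I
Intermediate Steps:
t = I*sqrt(6610) (t = sqrt(-6610) = I*sqrt(6610) ≈ 81.302*I)
S(p) = 224*p
36108/t - 24060/S(10) = 36108/((I*sqrt(6610))) - 24060/(224*10) = 36108*(-I*sqrt(6610)/6610) - 24060/2240 = -18054*I*sqrt(6610)/3305 - 24060*1/2240 = -18054*I*sqrt(6610)/3305 - 1203/112 = -1203/112 - 18054*I*sqrt(6610)/3305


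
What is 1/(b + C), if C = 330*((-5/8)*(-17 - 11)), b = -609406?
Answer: -1/603631 ≈ -1.6566e-6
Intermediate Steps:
C = 5775 (C = 330*(-5*1/8*(-28)) = 330*(-5/8*(-28)) = 330*(35/2) = 5775)
1/(b + C) = 1/(-609406 + 5775) = 1/(-603631) = -1/603631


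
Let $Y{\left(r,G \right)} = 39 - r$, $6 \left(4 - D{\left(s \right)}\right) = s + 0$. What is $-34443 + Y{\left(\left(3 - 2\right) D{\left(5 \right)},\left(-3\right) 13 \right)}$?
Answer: $- \frac{206443}{6} \approx -34407.0$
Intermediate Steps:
$D{\left(s \right)} = 4 - \frac{s}{6}$ ($D{\left(s \right)} = 4 - \frac{s + 0}{6} = 4 - \frac{s}{6}$)
$-34443 + Y{\left(\left(3 - 2\right) D{\left(5 \right)},\left(-3\right) 13 \right)} = -34443 + \left(39 - \left(3 - 2\right) \left(4 - \frac{5}{6}\right)\right) = -34443 + \left(39 - 1 \left(4 - \frac{5}{6}\right)\right) = -34443 + \left(39 - 1 \cdot \frac{19}{6}\right) = -34443 + \left(39 - \frac{19}{6}\right) = -34443 + \frac{215}{6} = - \frac{206443}{6}$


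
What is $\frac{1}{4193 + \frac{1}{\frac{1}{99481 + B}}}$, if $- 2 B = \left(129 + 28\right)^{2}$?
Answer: $\frac{2}{182699} \approx 1.0947 \cdot 10^{-5}$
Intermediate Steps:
$B = - \frac{24649}{2}$ ($B = - \frac{\left(129 + 28\right)^{2}}{2} = - \frac{157^{2}}{2} = \left(- \frac{1}{2}\right) 24649 = - \frac{24649}{2} \approx -12325.0$)
$\frac{1}{4193 + \frac{1}{\frac{1}{99481 + B}}} = \frac{1}{4193 + \frac{1}{\frac{1}{99481 - \frac{24649}{2}}}} = \frac{1}{4193 + \frac{1}{\frac{1}{\frac{174313}{2}}}} = \frac{1}{4193 + \frac{1}{\frac{2}{174313}}} = \frac{1}{4193 + \frac{174313}{2}} = \frac{1}{\frac{182699}{2}} = \frac{2}{182699}$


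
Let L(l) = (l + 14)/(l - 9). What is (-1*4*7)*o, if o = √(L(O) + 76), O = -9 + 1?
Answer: -28*√21862/17 ≈ -243.53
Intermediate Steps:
O = -8
L(l) = (14 + l)/(-9 + l)
o = √21862/17 (o = √((14 - 8)/(-9 - 8) + 76) = √(6/(-17) + 76) = √(-1/17*6 + 76) = √(-6/17 + 76) = √(1286/17) = √21862/17 ≈ 8.6975)
(-1*4*7)*o = (-1*4*7)*(√21862/17) = (-4*7)*(√21862/17) = -28*√21862/17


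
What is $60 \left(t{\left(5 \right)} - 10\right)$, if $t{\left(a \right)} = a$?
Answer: $-300$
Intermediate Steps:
$60 \left(t{\left(5 \right)} - 10\right) = 60 \left(5 - 10\right) = 60 \left(-5\right) = -300$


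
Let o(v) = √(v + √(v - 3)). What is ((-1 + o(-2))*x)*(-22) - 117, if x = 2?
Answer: -73 - 44*√(-2 + I*√5) ≈ -104.11 - 69.57*I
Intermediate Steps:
o(v) = √(v + √(-3 + v))
((-1 + o(-2))*x)*(-22) - 117 = ((-1 + √(-2 + √(-3 - 2)))*2)*(-22) - 117 = ((-1 + √(-2 + √(-5)))*2)*(-22) - 117 = ((-1 + √(-2 + I*√5))*2)*(-22) - 117 = (-2 + 2*√(-2 + I*√5))*(-22) - 117 = (44 - 44*√(-2 + I*√5)) - 117 = -73 - 44*√(-2 + I*√5)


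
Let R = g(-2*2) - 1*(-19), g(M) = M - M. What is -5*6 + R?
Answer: -11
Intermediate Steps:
g(M) = 0
R = 19 (R = 0 - 1*(-19) = 0 + 19 = 19)
-5*6 + R = -5*6 + 19 = -30 + 19 = -11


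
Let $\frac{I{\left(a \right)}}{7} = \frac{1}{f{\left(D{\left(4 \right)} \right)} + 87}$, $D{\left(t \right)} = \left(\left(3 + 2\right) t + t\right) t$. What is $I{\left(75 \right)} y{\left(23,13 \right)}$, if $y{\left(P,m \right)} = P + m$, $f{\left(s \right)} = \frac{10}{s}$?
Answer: $\frac{12096}{4181} \approx 2.8931$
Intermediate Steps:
$D{\left(t \right)} = 6 t^{2}$ ($D{\left(t \right)} = \left(5 t + t\right) t = 6 t t = 6 t^{2}$)
$I{\left(a \right)} = \frac{336}{4181}$ ($I{\left(a \right)} = \frac{7}{\frac{10}{6 \cdot 4^{2}} + 87} = \frac{7}{\frac{10}{6 \cdot 16} + 87} = \frac{7}{\frac{10}{96} + 87} = \frac{7}{10 \cdot \frac{1}{96} + 87} = \frac{7}{\frac{5}{48} + 87} = \frac{7}{\frac{4181}{48}} = 7 \cdot \frac{48}{4181} = \frac{336}{4181}$)
$I{\left(75 \right)} y{\left(23,13 \right)} = \frac{336 \left(23 + 13\right)}{4181} = \frac{336}{4181} \cdot 36 = \frac{12096}{4181}$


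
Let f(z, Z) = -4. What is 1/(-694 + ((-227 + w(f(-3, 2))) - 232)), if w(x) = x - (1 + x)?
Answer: -1/1154 ≈ -0.00086655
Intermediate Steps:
w(x) = -1 (w(x) = x + (-1 - x) = -1)
1/(-694 + ((-227 + w(f(-3, 2))) - 232)) = 1/(-694 + ((-227 - 1) - 232)) = 1/(-694 + (-228 - 232)) = 1/(-694 - 460) = 1/(-1154) = -1/1154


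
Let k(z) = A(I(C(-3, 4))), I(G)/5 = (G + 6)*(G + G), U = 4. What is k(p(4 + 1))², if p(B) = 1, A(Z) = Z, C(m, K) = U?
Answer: 160000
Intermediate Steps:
C(m, K) = 4
I(G) = 10*G*(6 + G) (I(G) = 5*((G + 6)*(G + G)) = 5*((6 + G)*(2*G)) = 5*(2*G*(6 + G)) = 10*G*(6 + G))
k(z) = 400 (k(z) = 10*4*(6 + 4) = 10*4*10 = 400)
k(p(4 + 1))² = 400² = 160000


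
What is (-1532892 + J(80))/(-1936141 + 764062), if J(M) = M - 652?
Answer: 1533464/1172079 ≈ 1.3083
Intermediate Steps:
J(M) = -652 + M
(-1532892 + J(80))/(-1936141 + 764062) = (-1532892 + (-652 + 80))/(-1936141 + 764062) = (-1532892 - 572)/(-1172079) = -1533464*(-1/1172079) = 1533464/1172079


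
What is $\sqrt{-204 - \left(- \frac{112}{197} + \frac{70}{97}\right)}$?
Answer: $\frac{i \sqrt{74547304658}}{19109} \approx 14.288 i$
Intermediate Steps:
$\sqrt{-204 - \left(- \frac{112}{197} + \frac{70}{97}\right)} = \sqrt{-204 - \frac{2926}{19109}} = \sqrt{- \frac{3901162}{19109}} = \frac{i \sqrt{74547304658}}{19109}$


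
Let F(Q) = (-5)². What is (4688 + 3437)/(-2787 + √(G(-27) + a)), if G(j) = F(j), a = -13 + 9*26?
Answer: -580625/199157 - 625*√246/597471 ≈ -2.9318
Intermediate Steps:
a = 221 (a = -13 + 234 = 221)
F(Q) = 25
G(j) = 25
(4688 + 3437)/(-2787 + √(G(-27) + a)) = (4688 + 3437)/(-2787 + √(25 + 221)) = 8125/(-2787 + √246)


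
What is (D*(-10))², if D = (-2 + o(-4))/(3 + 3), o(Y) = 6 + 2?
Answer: 100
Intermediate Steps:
o(Y) = 8
D = 1 (D = (-2 + 8)/(3 + 3) = 6/6 = 6*(⅙) = 1)
(D*(-10))² = (1*(-10))² = (-10)² = 100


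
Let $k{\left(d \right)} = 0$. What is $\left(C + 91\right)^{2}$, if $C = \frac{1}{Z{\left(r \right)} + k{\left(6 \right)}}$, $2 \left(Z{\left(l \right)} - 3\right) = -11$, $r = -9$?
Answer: $\frac{205209}{25} \approx 8208.4$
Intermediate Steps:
$Z{\left(l \right)} = - \frac{5}{2}$ ($Z{\left(l \right)} = 3 + \frac{1}{2} \left(-11\right) = 3 - \frac{11}{2} = - \frac{5}{2}$)
$C = - \frac{2}{5}$ ($C = \frac{1}{- \frac{5}{2} + 0} = \frac{1}{- \frac{5}{2}} = - \frac{2}{5} \approx -0.4$)
$\left(C + 91\right)^{2} = \left(- \frac{2}{5} + 91\right)^{2} = \left(\frac{453}{5}\right)^{2} = \frac{205209}{25}$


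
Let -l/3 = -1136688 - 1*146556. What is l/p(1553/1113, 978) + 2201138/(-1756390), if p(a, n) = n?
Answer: 563289839543/143145785 ≈ 3935.1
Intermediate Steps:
l = 3849732 (l = -3*(-1136688 - 1*146556) = -3*(-1136688 - 146556) = -3*(-1283244) = 3849732)
l/p(1553/1113, 978) + 2201138/(-1756390) = 3849732/978 + 2201138/(-1756390) = 3849732*(1/978) + 2201138*(-1/1756390) = 641622/163 - 1100569/878195 = 563289839543/143145785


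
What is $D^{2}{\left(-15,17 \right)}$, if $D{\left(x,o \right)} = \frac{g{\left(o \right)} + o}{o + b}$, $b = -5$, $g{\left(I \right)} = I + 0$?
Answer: $\frac{289}{36} \approx 8.0278$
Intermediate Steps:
$g{\left(I \right)} = I$
$D{\left(x,o \right)} = \frac{2 o}{-5 + o}$ ($D{\left(x,o \right)} = \frac{o + o}{o - 5} = \frac{2 o}{-5 + o}$)
$D^{2}{\left(-15,17 \right)} = \left(2 \cdot 17 \frac{1}{-5 + 17}\right)^{2} = \left(2 \cdot 17 \cdot \frac{1}{12}\right)^{2} = \left(\frac{17}{6}\right)^{2} = \frac{289}{36}$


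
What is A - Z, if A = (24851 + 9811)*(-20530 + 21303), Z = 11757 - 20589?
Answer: 26802558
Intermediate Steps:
Z = -8832
A = 26793726 (A = 34662*773 = 26793726)
A - Z = 26793726 - 1*(-8832) = 26793726 + 8832 = 26802558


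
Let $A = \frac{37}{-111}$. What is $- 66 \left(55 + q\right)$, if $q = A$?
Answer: $-3608$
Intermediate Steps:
$A = - \frac{1}{3}$ ($A = 37 \left(- \frac{1}{111}\right) = - \frac{1}{3} \approx -0.33333$)
$q = - \frac{1}{3} \approx -0.33333$
$- 66 \left(55 + q\right) = - 66 \left(55 - \frac{1}{3}\right) = \left(-66\right) \frac{164}{3} = -3608$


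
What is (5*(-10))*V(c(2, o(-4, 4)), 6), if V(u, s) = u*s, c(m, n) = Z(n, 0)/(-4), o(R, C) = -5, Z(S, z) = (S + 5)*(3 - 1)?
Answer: 0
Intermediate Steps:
Z(S, z) = 10 + 2*S (Z(S, z) = (5 + S)*2 = 10 + 2*S)
c(m, n) = -5/2 - n/2 (c(m, n) = (10 + 2*n)/(-4) = (10 + 2*n)*(-¼) = -5/2 - n/2)
V(u, s) = s*u
(5*(-10))*V(c(2, o(-4, 4)), 6) = (5*(-10))*(6*(-5/2 - ½*(-5))) = -300*(-5/2 + 5/2) = -300*0 = -50*0 = 0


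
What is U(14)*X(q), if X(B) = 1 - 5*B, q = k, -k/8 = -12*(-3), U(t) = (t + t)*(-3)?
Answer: -121044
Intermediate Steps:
U(t) = -6*t (U(t) = (2*t)*(-3) = -6*t)
k = -288 (k = -8*(-12)*(-3) = -8*(-2*6)*(-3) = -(-96)*(-3) = -8*36 = -288)
q = -288
U(14)*X(q) = (-6*14)*(1 - 5*(-288)) = -84*(1 + 1440) = -84*1441 = -121044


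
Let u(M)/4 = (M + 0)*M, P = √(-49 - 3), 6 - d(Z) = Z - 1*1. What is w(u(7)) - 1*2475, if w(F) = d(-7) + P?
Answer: -2461 + 2*I*√13 ≈ -2461.0 + 7.2111*I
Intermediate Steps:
d(Z) = 7 - Z (d(Z) = 6 - (Z - 1*1) = 6 - (Z - 1) = 6 - (-1 + Z) = 6 + (1 - Z) = 7 - Z)
P = 2*I*√13 (P = √(-52) = 2*I*√13 ≈ 7.2111*I)
u(M) = 4*M² (u(M) = 4*((M + 0)*M) = 4*(M*M) = 4*M²)
w(F) = 14 + 2*I*√13 (w(F) = (7 - 1*(-7)) + 2*I*√13 = (7 + 7) + 2*I*√13 = 14 + 2*I*√13)
w(u(7)) - 1*2475 = (14 + 2*I*√13) - 1*2475 = (14 + 2*I*√13) - 2475 = -2461 + 2*I*√13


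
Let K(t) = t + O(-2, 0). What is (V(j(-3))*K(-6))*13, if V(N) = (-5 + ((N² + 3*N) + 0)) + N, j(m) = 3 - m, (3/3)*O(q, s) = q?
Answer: -5720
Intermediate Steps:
O(q, s) = q
K(t) = -2 + t (K(t) = t - 2 = -2 + t)
V(N) = -5 + N² + 4*N (V(N) = (-5 + (N² + 3*N)) + N = (-5 + N² + 3*N) + N = -5 + N² + 4*N)
(V(j(-3))*K(-6))*13 = ((-5 + (3 - 1*(-3))² + 4*(3 - 1*(-3)))*(-2 - 6))*13 = ((-5 + (3 + 3)² + 4*(3 + 3))*(-8))*13 = ((-5 + 6² + 4*6)*(-8))*13 = ((-5 + 36 + 24)*(-8))*13 = (55*(-8))*13 = -440*13 = -5720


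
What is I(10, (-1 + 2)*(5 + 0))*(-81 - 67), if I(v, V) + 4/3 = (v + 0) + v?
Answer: -8288/3 ≈ -2762.7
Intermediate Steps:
I(v, V) = -4/3 + 2*v (I(v, V) = -4/3 + ((v + 0) + v) = -4/3 + (v + v) = -4/3 + 2*v)
I(10, (-1 + 2)*(5 + 0))*(-81 - 67) = (-4/3 + 2*10)*(-81 - 67) = (-4/3 + 20)*(-148) = (56/3)*(-148) = -8288/3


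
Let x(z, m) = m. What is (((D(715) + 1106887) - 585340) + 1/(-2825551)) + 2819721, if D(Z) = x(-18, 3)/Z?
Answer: 6750260052623558/2020268965 ≈ 3.3413e+6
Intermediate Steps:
D(Z) = 3/Z
(((D(715) + 1106887) - 585340) + 1/(-2825551)) + 2819721 = (((3/715 + 1106887) - 585340) + 1/(-2825551)) + 2819721 = (((3*(1/715) + 1106887) - 585340) - 1/2825551) + 2819721 = (((3/715 + 1106887) - 585340) - 1/2825551) + 2819721 = ((791424208/715 - 585340) - 1/2825551) + 2819721 = (372906108/715 - 1/2825551) + 2819721 = 1053665226364793/2020268965 + 2819721 = 6750260052623558/2020268965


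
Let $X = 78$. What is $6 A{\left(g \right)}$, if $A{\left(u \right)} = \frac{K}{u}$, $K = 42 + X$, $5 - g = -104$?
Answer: $\frac{720}{109} \approx 6.6055$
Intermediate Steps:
$g = 109$ ($g = 5 - -104 = 5 + 104 = 109$)
$K = 120$ ($K = 42 + 78 = 120$)
$A{\left(u \right)} = \frac{120}{u}$
$6 A{\left(g \right)} = 6 \cdot \frac{120}{109} = \frac{720}{109}$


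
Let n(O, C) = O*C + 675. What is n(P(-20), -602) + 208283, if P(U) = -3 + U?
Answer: 222804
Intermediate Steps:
n(O, C) = 675 + C*O (n(O, C) = C*O + 675 = 675 + C*O)
n(P(-20), -602) + 208283 = (675 - 602*(-3 - 20)) + 208283 = (675 - 602*(-23)) + 208283 = (675 + 13846) + 208283 = 14521 + 208283 = 222804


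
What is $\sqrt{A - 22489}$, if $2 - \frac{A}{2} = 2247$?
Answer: $23 i \sqrt{51} \approx 164.25 i$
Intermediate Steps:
$A = -4490$ ($A = 4 - 4494 = -4490$)
$\sqrt{A - 22489} = \sqrt{-4490 - 22489} = \sqrt{-26979} = 23 i \sqrt{51}$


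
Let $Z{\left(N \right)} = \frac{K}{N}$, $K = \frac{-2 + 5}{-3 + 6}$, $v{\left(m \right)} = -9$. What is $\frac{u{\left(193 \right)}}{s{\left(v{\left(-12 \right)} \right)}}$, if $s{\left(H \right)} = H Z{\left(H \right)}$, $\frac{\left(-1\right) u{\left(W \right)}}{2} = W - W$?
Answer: $0$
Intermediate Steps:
$u{\left(W \right)} = 0$ ($u{\left(W \right)} = - 2 \left(W - W\right) = \left(-2\right) 0 = 0$)
$K = 1$ ($K = \frac{3}{3} = 3 \cdot \frac{1}{3} = 1$)
$Z{\left(N \right)} = \frac{1}{N}$ ($Z{\left(N \right)} = 1 \frac{1}{N} = \frac{1}{N}$)
$s{\left(H \right)} = 1$ ($s{\left(H \right)} = \frac{H}{H} = 1$)
$\frac{u{\left(193 \right)}}{s{\left(v{\left(-12 \right)} \right)}} = \frac{0}{1} = 0 \cdot 1 = 0$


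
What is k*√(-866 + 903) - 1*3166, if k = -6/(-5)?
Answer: -3166 + 6*√37/5 ≈ -3158.7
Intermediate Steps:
k = 6/5 (k = -6*(-⅕) = 6/5 ≈ 1.2000)
k*√(-866 + 903) - 1*3166 = 6*√(-866 + 903)/5 - 1*3166 = 6*√37/5 - 3166 = -3166 + 6*√37/5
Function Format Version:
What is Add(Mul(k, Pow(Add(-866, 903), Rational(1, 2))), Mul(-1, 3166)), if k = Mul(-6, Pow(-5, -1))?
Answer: Add(-3166, Mul(Rational(6, 5), Pow(37, Rational(1, 2)))) ≈ -3158.7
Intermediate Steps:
k = Rational(6, 5) (k = Mul(-6, Rational(-1, 5)) = Rational(6, 5) ≈ 1.2000)
Add(Mul(k, Pow(Add(-866, 903), Rational(1, 2))), Mul(-1, 3166)) = Add(Mul(Rational(6, 5), Pow(Add(-866, 903), Rational(1, 2))), Mul(-1, 3166)) = Add(Mul(Rational(6, 5), Pow(37, Rational(1, 2))), -3166) = Add(-3166, Mul(Rational(6, 5), Pow(37, Rational(1, 2))))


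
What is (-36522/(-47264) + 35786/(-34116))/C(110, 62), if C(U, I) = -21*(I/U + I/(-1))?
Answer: -3062159045/14302306437552 ≈ -0.00021410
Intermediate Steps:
C(U, I) = 21*I - 21*I/U (C(U, I) = -21*(I/U + I*(-1)) = -21*(I/U - I) = -21*(-I + I/U) = 21*I - 21*I/U)
(-36522/(-47264) + 35786/(-34116))/C(110, 62) = (-36522/(-47264) + 35786/(-34116))/((21*62*(-1 + 110)/110)) = (-36522*(-1/47264) + 35786*(-1/34116))/((21*62*(1/110)*109)) = (18261/23632 - 17893/17058)/(70959/55) = -55675619/201557328*55/70959 = -3062159045/14302306437552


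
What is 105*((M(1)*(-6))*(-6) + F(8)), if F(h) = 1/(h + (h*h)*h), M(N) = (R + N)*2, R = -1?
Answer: 21/104 ≈ 0.20192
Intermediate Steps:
M(N) = -2 + 2*N (M(N) = (-1 + N)*2 = -2 + 2*N)
F(h) = 1/(h + h³) (F(h) = 1/(h + h²*h) = 1/(h + h³))
105*((M(1)*(-6))*(-6) + F(8)) = 105*(((-2 + 2*1)*(-6))*(-6) + 1/(8 + 8³)) = 105*(((-2 + 2)*(-6))*(-6) + 1/(8 + 512)) = 105*((0*(-6))*(-6) + 1/520) = 105*(0*(-6) + 1/520) = 105*(0 + 1/520) = 105*(1/520) = 21/104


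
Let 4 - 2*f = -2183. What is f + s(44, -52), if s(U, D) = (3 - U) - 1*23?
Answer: 2059/2 ≈ 1029.5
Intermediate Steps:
f = 2187/2 (f = 2 - 1/2*(-2183) = 2 + 2183/2 = 2187/2 ≈ 1093.5)
s(U, D) = -20 - U (s(U, D) = (3 - U) - 23 = -20 - U)
f + s(44, -52) = 2187/2 + (-20 - 1*44) = 2187/2 + (-20 - 44) = 2187/2 - 64 = 2059/2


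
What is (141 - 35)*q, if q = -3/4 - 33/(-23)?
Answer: 3339/46 ≈ 72.587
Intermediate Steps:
q = 63/92 (q = -3*¼ - 33*(-1/23) = -¾ + 33/23 = 63/92 ≈ 0.68478)
(141 - 35)*q = (141 - 35)*(63/92) = 106*(63/92) = 3339/46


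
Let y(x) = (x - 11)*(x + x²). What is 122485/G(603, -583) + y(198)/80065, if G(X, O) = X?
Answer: 212683141/720585 ≈ 295.15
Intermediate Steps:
y(x) = (-11 + x)*(x + x²)
122485/G(603, -583) + y(198)/80065 = 122485/603 + (198*(-11 + 198² - 10*198))/80065 = 122485*(1/603) + (198*(-11 + 39204 - 1980))*(1/80065) = 122485/603 + (198*37213)*(1/80065) = 122485/603 + 7368174*(1/80065) = 122485/603 + 7368174/80065 = 212683141/720585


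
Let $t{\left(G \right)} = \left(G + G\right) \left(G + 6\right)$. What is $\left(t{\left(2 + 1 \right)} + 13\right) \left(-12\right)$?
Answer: $-804$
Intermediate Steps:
$t{\left(G \right)} = 2 G \left(6 + G\right)$
$\left(t{\left(2 + 1 \right)} + 13\right) \left(-12\right) = \left(2 \left(2 + 1\right) \left(6 + \left(2 + 1\right)\right) + 13\right) \left(-12\right) = \left(2 \cdot 3 \left(6 + 3\right) + 13\right) \left(-12\right) = \left(2 \cdot 3 \cdot 9 + 13\right) \left(-12\right) = \left(54 + 13\right) \left(-12\right) = 67 \left(-12\right) = -804$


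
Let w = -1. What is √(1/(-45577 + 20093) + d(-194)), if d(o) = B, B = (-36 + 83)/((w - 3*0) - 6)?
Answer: I*√53416279735/89194 ≈ 2.5912*I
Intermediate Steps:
B = -47/7 (B = (-36 + 83)/((-1 - 3*0) - 6) = 47/((-1 + 0) - 6) = 47/(-1 - 6) = 47/(-7) = 47*(-⅐) = -47/7 ≈ -6.7143)
d(o) = -47/7
√(1/(-45577 + 20093) + d(-194)) = √(1/(-45577 + 20093) - 47/7) = √(1/(-25484) - 47/7) = √(-1/25484 - 47/7) = √(-1197755/178388) = I*√53416279735/89194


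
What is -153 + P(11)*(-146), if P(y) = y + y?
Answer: -3365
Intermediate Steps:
P(y) = 2*y
-153 + P(11)*(-146) = -153 + (2*11)*(-146) = -153 + 22*(-146) = -153 - 3212 = -3365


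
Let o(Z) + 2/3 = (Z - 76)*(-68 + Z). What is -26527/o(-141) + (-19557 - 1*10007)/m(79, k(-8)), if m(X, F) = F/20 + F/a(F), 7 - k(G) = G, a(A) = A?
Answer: -16090113659/952399 ≈ -16894.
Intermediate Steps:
k(G) = 7 - G
o(Z) = -2/3 + (-76 + Z)*(-68 + Z) (o(Z) = -2/3 + (Z - 76)*(-68 + Z) = -2/3 + (-76 + Z)*(-68 + Z))
m(X, F) = 1 + F/20 (m(X, F) = F/20 + F/F = F*(1/20) + 1 = F/20 + 1 = 1 + F/20)
-26527/o(-141) + (-19557 - 1*10007)/m(79, k(-8)) = -26527/(15502/3 + (-141)**2 - 144*(-141)) + (-19557 - 1*10007)/(1 + (7 - 1*(-8))/20) = -26527/(15502/3 + 19881 + 20304) + (-19557 - 10007)/(1 + (7 + 8)/20) = -26527/136057/3 - 29564/(1 + (1/20)*15) = -26527*3/136057 - 29564/(1 + 3/4) = -79581/136057 - 29564/7/4 = -79581/136057 - 29564*4/7 = -79581/136057 - 118256/7 = -16090113659/952399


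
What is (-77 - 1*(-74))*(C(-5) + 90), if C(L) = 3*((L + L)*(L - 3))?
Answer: -990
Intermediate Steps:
C(L) = 6*L*(-3 + L) (C(L) = 3*((2*L)*(-3 + L)) = 3*(2*L*(-3 + L)) = 6*L*(-3 + L))
(-77 - 1*(-74))*(C(-5) + 90) = (-77 - 1*(-74))*(6*(-5)*(-3 - 5) + 90) = (-77 + 74)*(6*(-5)*(-8) + 90) = -3*(240 + 90) = -3*330 = -990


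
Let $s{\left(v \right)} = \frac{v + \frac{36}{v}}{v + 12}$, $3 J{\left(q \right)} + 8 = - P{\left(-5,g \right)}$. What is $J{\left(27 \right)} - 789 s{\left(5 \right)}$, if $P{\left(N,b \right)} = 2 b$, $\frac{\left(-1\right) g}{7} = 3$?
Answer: $- \frac{141497}{255} \approx -554.89$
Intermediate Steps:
$g = -21$ ($g = \left(-7\right) 3 = -21$)
$J{\left(q \right)} = \frac{34}{3}$ ($J{\left(q \right)} = - \frac{8}{3} + \frac{\left(-1\right) 2 \left(-21\right)}{3} = - \frac{8}{3} + \frac{\left(-1\right) \left(-42\right)}{3} = - \frac{8}{3} + \frac{1}{3} \cdot 42 = - \frac{8}{3} + 14 = \frac{34}{3}$)
$s{\left(v \right)} = \frac{v + \frac{36}{v}}{12 + v}$
$J{\left(27 \right)} - 789 s{\left(5 \right)} = \frac{34}{3} - 789 \frac{36 + 5^{2}}{5 \left(12 + 5\right)} = \frac{34}{3} - 789 \frac{36 + 25}{5 \cdot 17} = \frac{34}{3} - 789 \cdot \frac{1}{5} \cdot \frac{1}{17} \cdot 61 = \frac{34}{3} - \frac{48129}{85} = - \frac{141497}{255}$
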